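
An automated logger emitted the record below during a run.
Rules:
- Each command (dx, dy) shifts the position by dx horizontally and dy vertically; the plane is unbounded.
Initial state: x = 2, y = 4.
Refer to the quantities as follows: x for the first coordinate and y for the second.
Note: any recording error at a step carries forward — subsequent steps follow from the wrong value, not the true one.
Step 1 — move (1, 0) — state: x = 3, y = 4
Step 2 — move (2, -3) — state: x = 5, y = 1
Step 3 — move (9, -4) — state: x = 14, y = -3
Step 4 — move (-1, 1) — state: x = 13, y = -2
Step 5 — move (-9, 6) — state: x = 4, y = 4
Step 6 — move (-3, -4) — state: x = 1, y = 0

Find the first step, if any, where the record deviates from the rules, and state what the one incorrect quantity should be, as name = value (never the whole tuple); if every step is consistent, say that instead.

Recomputing the run from the initial state:
step 1: x = 3, y = 4
step 2: x = 5, y = 1
step 3: x = 14, y = -3
step 4: x = 13, y = -2
step 5: x = 4, y = 4
step 6: x = 1, y = 0
This matches the record at every step.

no error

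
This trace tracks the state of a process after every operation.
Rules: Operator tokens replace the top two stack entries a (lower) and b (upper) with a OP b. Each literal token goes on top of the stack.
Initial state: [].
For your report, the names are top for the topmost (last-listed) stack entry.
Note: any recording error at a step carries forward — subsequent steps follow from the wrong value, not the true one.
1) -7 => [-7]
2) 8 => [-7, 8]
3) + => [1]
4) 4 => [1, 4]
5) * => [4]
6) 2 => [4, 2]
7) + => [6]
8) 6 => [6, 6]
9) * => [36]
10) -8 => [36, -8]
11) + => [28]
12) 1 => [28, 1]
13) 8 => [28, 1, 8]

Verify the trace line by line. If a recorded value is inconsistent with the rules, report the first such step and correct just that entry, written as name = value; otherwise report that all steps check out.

1. push -7: top = -7 (confirmed correct)
2. push 8: top = 8 (in agreement)
3. -7 + 8 = 1 (matches)
4. push 4: top = 4 (matches)
5. 1 * 4 = 4 (exactly as logged)
6. push 2: top = 2 (matches)
7. 4 + 2 = 6 (matches)
8. push 6: top = 6 (verified)
9. 6 * 6 = 36 (checks out)
10. push -8: top = -8 (confirmed correct)
11. 36 + -8 = 28 (checks out)
12. push 1: top = 1 (confirmed correct)
13. push 8: top = 8 (matches)
Nothing is out of place; the run is error-free.

no error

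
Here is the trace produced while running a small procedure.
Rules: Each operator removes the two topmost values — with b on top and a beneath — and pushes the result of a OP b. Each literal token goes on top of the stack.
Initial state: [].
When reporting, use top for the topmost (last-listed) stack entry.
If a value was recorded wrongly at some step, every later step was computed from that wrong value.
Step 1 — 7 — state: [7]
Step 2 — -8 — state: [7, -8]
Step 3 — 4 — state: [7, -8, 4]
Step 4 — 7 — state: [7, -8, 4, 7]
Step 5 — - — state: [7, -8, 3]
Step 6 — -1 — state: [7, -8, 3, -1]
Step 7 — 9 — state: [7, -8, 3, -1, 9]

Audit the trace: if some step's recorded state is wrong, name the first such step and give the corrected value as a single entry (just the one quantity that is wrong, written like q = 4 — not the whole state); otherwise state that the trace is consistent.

step 5, top = -3

Step 1: push 7: top = 7 — no discrepancy.
Step 2: push -8: top = -8 — agrees with the trace.
Step 3: push 4: top = 4 — matches.
Step 4: push 7: top = 7 — consistent with the trace.
Step 5: 4 - 7 = -3 — the recorded entry deviates here.
So the first discrepancy is step 5, where the right value is top = -3.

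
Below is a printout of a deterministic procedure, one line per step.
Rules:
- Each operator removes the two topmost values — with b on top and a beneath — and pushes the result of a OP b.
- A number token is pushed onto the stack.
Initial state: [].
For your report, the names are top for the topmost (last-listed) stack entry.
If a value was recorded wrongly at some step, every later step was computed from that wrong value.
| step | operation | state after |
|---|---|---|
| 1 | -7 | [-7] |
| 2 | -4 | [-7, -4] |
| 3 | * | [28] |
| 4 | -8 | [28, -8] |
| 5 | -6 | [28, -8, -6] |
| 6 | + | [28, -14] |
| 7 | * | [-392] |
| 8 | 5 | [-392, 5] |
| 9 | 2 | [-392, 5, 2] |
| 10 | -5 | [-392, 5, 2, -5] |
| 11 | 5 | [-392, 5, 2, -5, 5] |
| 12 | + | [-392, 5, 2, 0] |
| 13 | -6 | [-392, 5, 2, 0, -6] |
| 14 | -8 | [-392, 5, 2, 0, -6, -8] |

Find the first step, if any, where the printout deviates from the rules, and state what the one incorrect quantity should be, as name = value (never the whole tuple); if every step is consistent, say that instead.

no error

step 1: push -7: top = -7 -> agrees with the printout
step 2: push -4: top = -4 -> same as recorded
step 3: -7 * -4 = 28 -> checks out
step 4: push -8: top = -8 -> same as recorded
step 5: push -6: top = -6 -> no discrepancy
step 6: -8 + -6 = -14 -> same as recorded
step 7: 28 * -14 = -392 -> same as recorded
step 8: push 5: top = 5 -> no discrepancy
step 9: push 2: top = 2 -> consistent with the printout
step 10: push -5: top = -5 -> exactly as logged
step 11: push 5: top = 5 -> consistent with the printout
step 12: -5 + 5 = 0 -> matches
step 13: push -6: top = -6 -> matches
step 14: push -8: top = -8 -> exactly as logged
Every step is consistent.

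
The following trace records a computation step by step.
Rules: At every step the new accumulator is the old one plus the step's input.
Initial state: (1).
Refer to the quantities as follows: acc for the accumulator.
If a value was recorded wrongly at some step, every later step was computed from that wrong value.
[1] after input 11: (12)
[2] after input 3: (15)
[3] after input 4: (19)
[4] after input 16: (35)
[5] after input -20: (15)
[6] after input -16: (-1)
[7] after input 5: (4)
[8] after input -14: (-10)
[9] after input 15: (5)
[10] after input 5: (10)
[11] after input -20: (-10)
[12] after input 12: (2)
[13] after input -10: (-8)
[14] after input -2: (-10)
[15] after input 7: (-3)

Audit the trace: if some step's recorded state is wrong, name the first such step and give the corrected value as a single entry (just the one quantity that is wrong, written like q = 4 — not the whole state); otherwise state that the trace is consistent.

no error

Recomputing the run from the initial state:
step 1: acc = 12
step 2: acc = 15
step 3: acc = 19
step 4: acc = 35
step 5: acc = 15
step 6: acc = -1
step 7: acc = 4
step 8: acc = -10
step 9: acc = 5
step 10: acc = 10
step 11: acc = -10
step 12: acc = 2
step 13: acc = -8
step 14: acc = -10
step 15: acc = -3
This matches the trace at every step.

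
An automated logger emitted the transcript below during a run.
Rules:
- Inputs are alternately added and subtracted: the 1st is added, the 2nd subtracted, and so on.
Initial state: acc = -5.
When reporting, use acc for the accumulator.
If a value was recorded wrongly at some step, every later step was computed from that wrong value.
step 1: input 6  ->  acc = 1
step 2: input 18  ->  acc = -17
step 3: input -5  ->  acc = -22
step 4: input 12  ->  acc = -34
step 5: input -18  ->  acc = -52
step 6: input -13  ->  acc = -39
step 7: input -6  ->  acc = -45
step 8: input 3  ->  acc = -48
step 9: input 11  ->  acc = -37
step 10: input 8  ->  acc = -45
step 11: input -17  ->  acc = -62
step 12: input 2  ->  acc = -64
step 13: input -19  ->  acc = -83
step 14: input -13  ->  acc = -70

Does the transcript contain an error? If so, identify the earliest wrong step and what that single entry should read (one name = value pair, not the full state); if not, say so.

no error

Step 1: acc = -5 + 6 = 1 — checks out.
Step 2: acc = 1 - 18 = -17 — same as recorded.
Step 3: acc = -17 + -5 = -22 — confirmed correct.
Step 4: acc = -22 - 12 = -34 — checks out.
Step 5: acc = -34 + -18 = -52 — matches.
Step 6: acc = -52 - -13 = -39 — in agreement.
Step 7: acc = -39 + -6 = -45 — in agreement.
Step 8: acc = -45 - 3 = -48 — same as recorded.
Step 9: acc = -48 + 11 = -37 — agrees with the transcript.
Step 10: acc = -37 - 8 = -45 — verified.
Step 11: acc = -45 + -17 = -62 — no discrepancy.
Step 12: acc = -62 - 2 = -64 — confirmed correct.
Step 13: acc = -64 + -19 = -83 — in agreement.
Step 14: acc = -83 - -13 = -70 — exactly as logged.
The whole run recomputes cleanly — no discrepancies.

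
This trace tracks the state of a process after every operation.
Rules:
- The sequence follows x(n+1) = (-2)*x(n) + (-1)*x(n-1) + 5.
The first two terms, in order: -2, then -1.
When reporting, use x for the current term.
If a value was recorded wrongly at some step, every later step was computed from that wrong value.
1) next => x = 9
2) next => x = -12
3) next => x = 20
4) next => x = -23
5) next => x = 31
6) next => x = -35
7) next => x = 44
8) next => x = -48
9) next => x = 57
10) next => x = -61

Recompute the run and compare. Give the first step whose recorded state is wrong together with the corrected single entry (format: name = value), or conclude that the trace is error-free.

step 6, x = -34

step 1: x = -2*(-1) + (-1)*(-2) + (5) = 9 -> same as recorded
step 2: x = -2*(9) + (-1)*(-1) + (5) = -12 -> same as recorded
step 3: x = -2*(-12) + (-1)*(9) + (5) = 20 -> matches
step 4: x = -2*(20) + (-1)*(-12) + (5) = -23 -> agrees with the trace
step 5: x = -2*(-23) + (-1)*(20) + (5) = 31 -> in agreement
step 6: x = -2*(31) + (-1)*(-23) + (5) = -34 -> the entry is off here
So the first discrepancy is step 6, where the right value is x = -34.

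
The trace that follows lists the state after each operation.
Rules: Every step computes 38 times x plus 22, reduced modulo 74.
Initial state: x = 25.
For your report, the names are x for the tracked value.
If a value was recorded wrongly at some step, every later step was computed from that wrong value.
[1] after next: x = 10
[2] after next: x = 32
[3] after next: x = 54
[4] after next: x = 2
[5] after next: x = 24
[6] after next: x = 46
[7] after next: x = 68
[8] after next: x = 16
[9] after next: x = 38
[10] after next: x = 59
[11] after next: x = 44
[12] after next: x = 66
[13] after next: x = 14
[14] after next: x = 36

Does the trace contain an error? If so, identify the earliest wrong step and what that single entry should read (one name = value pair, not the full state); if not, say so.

step 10, x = 60

1. x = (38*25 + 22) mod 74 = 10 (in agreement)
2. x = (38*10 + 22) mod 74 = 32 (exactly as logged)
3. x = (38*32 + 22) mod 74 = 54 (matches)
4. x = (38*54 + 22) mod 74 = 2 (confirmed correct)
5. x = (38*2 + 22) mod 74 = 24 (consistent with the trace)
6. x = (38*24 + 22) mod 74 = 46 (no discrepancy)
7. x = (38*46 + 22) mod 74 = 68 (in agreement)
8. x = (38*68 + 22) mod 74 = 16 (exactly as logged)
9. x = (38*16 + 22) mod 74 = 38 (agrees with the trace)
10. x = (38*38 + 22) mod 74 = 60 (the entry is off here)
First incorrect step: 10; the correct value is x = 60.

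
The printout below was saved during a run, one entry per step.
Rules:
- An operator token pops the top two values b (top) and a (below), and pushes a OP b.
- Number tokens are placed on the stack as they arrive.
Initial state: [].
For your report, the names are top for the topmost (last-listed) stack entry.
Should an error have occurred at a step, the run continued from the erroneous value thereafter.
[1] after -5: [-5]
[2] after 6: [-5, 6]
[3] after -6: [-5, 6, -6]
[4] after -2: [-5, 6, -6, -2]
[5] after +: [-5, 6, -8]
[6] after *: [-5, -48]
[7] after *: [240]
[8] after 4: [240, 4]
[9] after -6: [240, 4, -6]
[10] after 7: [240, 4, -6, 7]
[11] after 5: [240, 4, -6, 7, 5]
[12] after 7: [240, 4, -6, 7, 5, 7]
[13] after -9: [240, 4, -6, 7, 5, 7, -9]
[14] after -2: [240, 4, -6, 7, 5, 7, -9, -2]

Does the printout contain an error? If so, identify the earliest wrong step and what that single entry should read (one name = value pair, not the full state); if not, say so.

Recomputing the run from the initial state:
step 1: [-5]
step 2: [-5, 6]
step 3: [-5, 6, -6]
step 4: [-5, 6, -6, -2]
step 5: [-5, 6, -8]
step 6: [-5, -48]
step 7: [240]
step 8: [240, 4]
step 9: [240, 4, -6]
step 10: [240, 4, -6, 7]
step 11: [240, 4, -6, 7, 5]
step 12: [240, 4, -6, 7, 5, 7]
step 13: [240, 4, -6, 7, 5, 7, -9]
step 14: [240, 4, -6, 7, 5, 7, -9, -2]
This matches the printout at every step.

no error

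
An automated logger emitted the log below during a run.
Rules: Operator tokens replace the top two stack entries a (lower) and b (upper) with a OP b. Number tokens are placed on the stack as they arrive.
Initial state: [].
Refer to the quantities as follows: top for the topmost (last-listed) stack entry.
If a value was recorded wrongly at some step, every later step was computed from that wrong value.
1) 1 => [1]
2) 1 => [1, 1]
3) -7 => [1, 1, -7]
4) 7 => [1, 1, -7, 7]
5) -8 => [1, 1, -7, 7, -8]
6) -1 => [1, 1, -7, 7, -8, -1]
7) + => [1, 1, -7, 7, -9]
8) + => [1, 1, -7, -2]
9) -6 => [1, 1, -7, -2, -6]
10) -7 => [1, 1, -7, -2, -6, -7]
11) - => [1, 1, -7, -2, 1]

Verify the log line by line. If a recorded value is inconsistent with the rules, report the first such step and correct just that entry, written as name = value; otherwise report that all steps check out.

Recomputing the run from the initial state:
step 1: [1]
step 2: [1, 1]
step 3: [1, 1, -7]
step 4: [1, 1, -7, 7]
step 5: [1, 1, -7, 7, -8]
step 6: [1, 1, -7, 7, -8, -1]
step 7: [1, 1, -7, 7, -9]
step 8: [1, 1, -7, -2]
step 9: [1, 1, -7, -2, -6]
step 10: [1, 1, -7, -2, -6, -7]
step 11: [1, 1, -7, -2, 1]
This matches the log at every step.

no error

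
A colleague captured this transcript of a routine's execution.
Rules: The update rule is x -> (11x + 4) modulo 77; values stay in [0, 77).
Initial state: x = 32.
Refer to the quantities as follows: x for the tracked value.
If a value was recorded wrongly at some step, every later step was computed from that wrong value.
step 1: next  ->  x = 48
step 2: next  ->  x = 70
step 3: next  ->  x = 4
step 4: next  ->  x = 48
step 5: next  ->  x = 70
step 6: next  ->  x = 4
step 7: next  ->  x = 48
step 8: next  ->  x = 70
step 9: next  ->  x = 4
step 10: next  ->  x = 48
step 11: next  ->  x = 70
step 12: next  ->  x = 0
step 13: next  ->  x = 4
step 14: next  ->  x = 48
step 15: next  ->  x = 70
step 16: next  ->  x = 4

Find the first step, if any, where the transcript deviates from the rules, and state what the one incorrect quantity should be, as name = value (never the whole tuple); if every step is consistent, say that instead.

step 12, x = 4

1. x = (11*32 + 4) mod 77 = 48 (no discrepancy)
2. x = (11*48 + 4) mod 77 = 70 (agrees with the transcript)
3. x = (11*70 + 4) mod 77 = 4 (no discrepancy)
4. x = (11*4 + 4) mod 77 = 48 (verified)
5. x = (11*48 + 4) mod 77 = 70 (same as recorded)
6. x = (11*70 + 4) mod 77 = 4 (agrees with the transcript)
7. x = (11*4 + 4) mod 77 = 48 (confirmed correct)
8. x = (11*48 + 4) mod 77 = 70 (no discrepancy)
9. x = (11*70 + 4) mod 77 = 4 (matches)
10. x = (11*4 + 4) mod 77 = 48 (same as recorded)
11. x = (11*48 + 4) mod 77 = 70 (in agreement)
12. x = (11*70 + 4) mod 77 = 4 (first mismatch against the transcript)
First deviation found at step 12; the corrected entry is x = 4.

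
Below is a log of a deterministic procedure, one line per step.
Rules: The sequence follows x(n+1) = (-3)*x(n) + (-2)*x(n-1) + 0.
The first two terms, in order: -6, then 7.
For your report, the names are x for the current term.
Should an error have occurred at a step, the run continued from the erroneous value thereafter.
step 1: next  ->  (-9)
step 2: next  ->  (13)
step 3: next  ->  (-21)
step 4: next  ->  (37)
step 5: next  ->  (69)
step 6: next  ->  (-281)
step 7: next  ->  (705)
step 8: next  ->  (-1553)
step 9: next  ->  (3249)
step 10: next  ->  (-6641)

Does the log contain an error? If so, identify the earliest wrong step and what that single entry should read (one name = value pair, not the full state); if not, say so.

step 5, x = -69

Recomputing the run from the initial state:
step 1: x = -9
step 2: x = 13
step 3: x = -21
step 4: x = 37
step 5: x = -69
step 6: x = 133
step 7: x = -261
step 8: x = 517
step 9: x = -1029
step 10: x = 2053
The first disagreement with the log is at step 5, where the value should be x = -69.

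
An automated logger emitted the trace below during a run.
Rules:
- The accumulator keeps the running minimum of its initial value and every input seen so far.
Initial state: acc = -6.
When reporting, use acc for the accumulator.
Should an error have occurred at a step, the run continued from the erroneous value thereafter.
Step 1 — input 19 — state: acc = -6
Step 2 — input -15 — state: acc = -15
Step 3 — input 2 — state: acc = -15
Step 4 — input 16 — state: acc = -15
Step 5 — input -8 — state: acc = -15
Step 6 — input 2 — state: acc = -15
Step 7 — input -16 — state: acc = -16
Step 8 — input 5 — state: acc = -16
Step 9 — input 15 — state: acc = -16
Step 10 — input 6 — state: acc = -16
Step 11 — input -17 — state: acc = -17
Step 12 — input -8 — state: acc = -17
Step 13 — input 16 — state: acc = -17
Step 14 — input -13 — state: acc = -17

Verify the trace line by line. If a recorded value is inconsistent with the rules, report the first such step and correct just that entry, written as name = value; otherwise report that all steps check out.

Step 1: acc = min(-6, 19) = -6 — exactly as logged.
Step 2: acc = min(-6, -15) = -15 — checks out.
Step 3: acc = min(-15, 2) = -15 — checks out.
Step 4: acc = min(-15, 16) = -15 — exactly as logged.
Step 5: acc = min(-15, -8) = -15 — exactly as logged.
Step 6: acc = min(-15, 2) = -15 — same as recorded.
Step 7: acc = min(-15, -16) = -16 — matches.
Step 8: acc = min(-16, 5) = -16 — checks out.
Step 9: acc = min(-16, 15) = -16 — exactly as logged.
Step 10: acc = min(-16, 6) = -16 — in agreement.
Step 11: acc = min(-16, -17) = -17 — agrees with the trace.
Step 12: acc = min(-17, -8) = -17 — consistent with the trace.
Step 13: acc = min(-17, 16) = -17 — exactly as logged.
Step 14: acc = min(-17, -13) = -17 — same as recorded.
All entries verified; no error found.

no error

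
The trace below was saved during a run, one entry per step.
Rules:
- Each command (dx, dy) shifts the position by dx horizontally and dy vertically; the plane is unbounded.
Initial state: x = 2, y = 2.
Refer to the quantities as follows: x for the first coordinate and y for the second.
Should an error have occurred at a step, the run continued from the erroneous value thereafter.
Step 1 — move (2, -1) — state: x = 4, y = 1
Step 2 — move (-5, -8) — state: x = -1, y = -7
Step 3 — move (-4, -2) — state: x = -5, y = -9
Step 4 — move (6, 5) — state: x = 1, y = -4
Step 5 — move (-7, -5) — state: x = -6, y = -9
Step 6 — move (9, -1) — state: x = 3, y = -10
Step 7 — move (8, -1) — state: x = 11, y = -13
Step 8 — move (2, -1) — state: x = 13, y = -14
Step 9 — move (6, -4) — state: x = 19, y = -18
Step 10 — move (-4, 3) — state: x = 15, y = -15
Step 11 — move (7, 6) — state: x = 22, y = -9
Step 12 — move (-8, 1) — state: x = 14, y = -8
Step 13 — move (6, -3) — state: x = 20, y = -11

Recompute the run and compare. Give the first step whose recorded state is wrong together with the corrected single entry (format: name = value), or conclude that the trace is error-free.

Recomputing the run from the initial state:
step 1: x = 4, y = 1
step 2: x = -1, y = -7
step 3: x = -5, y = -9
step 4: x = 1, y = -4
step 5: x = -6, y = -9
step 6: x = 3, y = -10
step 7: x = 11, y = -11
step 8: x = 13, y = -12
step 9: x = 19, y = -16
step 10: x = 15, y = -13
step 11: x = 22, y = -7
step 12: x = 14, y = -6
step 13: x = 20, y = -9
The first disagreement with the trace is at step 7, where the value should be y = -11.

step 7, y = -11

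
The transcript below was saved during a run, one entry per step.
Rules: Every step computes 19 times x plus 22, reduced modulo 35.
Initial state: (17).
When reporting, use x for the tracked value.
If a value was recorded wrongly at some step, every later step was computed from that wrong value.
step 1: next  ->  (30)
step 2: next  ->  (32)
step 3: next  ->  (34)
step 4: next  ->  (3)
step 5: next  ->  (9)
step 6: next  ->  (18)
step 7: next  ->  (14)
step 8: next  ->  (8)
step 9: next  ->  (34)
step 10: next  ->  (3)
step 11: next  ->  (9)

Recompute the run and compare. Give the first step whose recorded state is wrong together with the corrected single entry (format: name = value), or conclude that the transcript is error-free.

step 3, x = 0

1. x = (19*17 + 22) mod 35 = 30 (matches)
2. x = (19*30 + 22) mod 35 = 32 (consistent with the transcript)
3. x = (19*32 + 22) mod 35 = 0 (not what was recorded)
The earliest wrong entry is at step 3: it should read x = 0.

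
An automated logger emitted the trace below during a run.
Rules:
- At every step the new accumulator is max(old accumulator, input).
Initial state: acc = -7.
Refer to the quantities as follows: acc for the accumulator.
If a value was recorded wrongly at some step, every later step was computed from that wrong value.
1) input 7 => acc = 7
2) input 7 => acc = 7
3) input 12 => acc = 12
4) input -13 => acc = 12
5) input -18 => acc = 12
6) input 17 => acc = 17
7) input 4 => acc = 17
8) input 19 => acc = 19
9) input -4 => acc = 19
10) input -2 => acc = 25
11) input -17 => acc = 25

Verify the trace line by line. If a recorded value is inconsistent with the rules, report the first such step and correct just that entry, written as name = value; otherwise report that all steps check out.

step 10, acc = 19

Recomputing the run from the initial state:
step 1: acc = 7
step 2: acc = 7
step 3: acc = 12
step 4: acc = 12
step 5: acc = 12
step 6: acc = 17
step 7: acc = 17
step 8: acc = 19
step 9: acc = 19
step 10: acc = 19
step 11: acc = 19
The first disagreement with the trace is at step 10, where the value should be acc = 19.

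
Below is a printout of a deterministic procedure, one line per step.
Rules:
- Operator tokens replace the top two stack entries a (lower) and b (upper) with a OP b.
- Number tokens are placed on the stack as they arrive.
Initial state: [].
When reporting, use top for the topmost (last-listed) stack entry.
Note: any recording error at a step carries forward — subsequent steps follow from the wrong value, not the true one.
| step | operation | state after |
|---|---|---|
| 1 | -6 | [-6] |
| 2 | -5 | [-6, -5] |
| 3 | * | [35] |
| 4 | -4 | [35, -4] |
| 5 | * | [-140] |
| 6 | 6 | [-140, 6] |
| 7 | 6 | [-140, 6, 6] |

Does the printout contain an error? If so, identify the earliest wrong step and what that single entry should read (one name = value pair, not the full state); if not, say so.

Step 1: push -6: top = -6 — verified.
Step 2: push -5: top = -5 — checks out.
Step 3: -6 * -5 = 30 — the printout has a different value.
So the first discrepancy is step 3, where the right value is top = 30.

step 3, top = 30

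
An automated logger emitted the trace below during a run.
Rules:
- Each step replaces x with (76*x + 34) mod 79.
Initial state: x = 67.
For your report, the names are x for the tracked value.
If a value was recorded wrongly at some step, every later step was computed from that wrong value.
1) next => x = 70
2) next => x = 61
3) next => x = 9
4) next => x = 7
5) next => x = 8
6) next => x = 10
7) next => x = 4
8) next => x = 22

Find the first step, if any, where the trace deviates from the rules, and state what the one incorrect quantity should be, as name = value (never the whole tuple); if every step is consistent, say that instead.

step 5, x = 13

Recomputing the run from the initial state:
step 1: x = 70
step 2: x = 61
step 3: x = 9
step 4: x = 7
step 5: x = 13
step 6: x = 74
step 7: x = 49
step 8: x = 45
The first disagreement with the trace is at step 5, where the value should be x = 13.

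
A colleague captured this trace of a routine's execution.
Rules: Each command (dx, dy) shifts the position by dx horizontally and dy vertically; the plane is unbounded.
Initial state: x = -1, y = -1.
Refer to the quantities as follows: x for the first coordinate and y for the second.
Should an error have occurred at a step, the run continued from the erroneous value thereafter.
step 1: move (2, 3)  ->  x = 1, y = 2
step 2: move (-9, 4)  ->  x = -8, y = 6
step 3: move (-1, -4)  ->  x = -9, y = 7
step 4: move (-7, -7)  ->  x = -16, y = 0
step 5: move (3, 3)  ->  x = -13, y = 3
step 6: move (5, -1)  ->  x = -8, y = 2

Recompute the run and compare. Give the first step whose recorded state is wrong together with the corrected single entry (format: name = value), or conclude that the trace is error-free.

step 1: x = -1 + (2) = 1, y = -1 + (3) = 2 -> in agreement
step 2: x = 1 + (-9) = -8, y = 2 + (4) = 6 -> same as recorded
step 3: x = -8 + (-1) = -9, y = 6 + (-4) = 2 -> the entry is off here
First incorrect step: 3; the correct value is y = 2.

step 3, y = 2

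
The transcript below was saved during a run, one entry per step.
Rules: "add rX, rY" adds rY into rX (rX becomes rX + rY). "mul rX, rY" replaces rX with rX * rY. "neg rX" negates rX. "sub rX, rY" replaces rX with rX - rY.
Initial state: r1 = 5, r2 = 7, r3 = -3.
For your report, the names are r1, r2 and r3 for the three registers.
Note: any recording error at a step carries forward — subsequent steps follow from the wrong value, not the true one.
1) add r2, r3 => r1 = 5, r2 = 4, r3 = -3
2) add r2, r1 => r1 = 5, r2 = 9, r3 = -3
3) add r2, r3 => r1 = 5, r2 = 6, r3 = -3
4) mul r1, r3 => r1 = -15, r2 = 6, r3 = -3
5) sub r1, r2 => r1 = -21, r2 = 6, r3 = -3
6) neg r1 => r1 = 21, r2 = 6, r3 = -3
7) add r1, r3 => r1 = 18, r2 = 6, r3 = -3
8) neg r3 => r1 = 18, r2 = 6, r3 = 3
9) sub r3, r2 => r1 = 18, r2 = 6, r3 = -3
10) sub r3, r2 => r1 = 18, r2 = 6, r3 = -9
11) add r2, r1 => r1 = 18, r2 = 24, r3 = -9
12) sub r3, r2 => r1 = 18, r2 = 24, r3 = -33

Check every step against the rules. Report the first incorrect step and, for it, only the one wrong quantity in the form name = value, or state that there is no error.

Recomputing the run from the initial state:
step 1: r1 = 5, r2 = 4, r3 = -3
step 2: r1 = 5, r2 = 9, r3 = -3
step 3: r1 = 5, r2 = 6, r3 = -3
step 4: r1 = -15, r2 = 6, r3 = -3
step 5: r1 = -21, r2 = 6, r3 = -3
step 6: r1 = 21, r2 = 6, r3 = -3
step 7: r1 = 18, r2 = 6, r3 = -3
step 8: r1 = 18, r2 = 6, r3 = 3
step 9: r1 = 18, r2 = 6, r3 = -3
step 10: r1 = 18, r2 = 6, r3 = -9
step 11: r1 = 18, r2 = 24, r3 = -9
step 12: r1 = 18, r2 = 24, r3 = -33
This matches the transcript at every step.

no error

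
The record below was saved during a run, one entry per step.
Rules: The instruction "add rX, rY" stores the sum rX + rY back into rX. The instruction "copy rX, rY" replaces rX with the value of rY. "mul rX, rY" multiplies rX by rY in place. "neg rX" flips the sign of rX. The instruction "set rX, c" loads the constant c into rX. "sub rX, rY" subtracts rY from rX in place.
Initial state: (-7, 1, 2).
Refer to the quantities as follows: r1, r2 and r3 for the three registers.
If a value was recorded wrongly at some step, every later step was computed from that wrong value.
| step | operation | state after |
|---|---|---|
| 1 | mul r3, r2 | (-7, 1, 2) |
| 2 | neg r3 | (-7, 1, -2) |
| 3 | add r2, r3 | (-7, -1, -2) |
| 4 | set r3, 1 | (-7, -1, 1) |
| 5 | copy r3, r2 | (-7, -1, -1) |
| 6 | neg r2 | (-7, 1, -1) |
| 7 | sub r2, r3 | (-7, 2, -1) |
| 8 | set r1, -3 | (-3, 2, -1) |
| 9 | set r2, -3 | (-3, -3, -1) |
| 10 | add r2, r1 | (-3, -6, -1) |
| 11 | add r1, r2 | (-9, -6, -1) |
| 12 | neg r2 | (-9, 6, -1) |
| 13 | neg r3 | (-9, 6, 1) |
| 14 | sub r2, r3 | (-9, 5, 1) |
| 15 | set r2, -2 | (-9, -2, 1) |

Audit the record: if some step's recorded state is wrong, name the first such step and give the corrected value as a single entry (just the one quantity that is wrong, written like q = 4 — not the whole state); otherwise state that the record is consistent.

no error

Recomputing the run from the initial state:
step 1: r1 = -7, r2 = 1, r3 = 2
step 2: r1 = -7, r2 = 1, r3 = -2
step 3: r1 = -7, r2 = -1, r3 = -2
step 4: r1 = -7, r2 = -1, r3 = 1
step 5: r1 = -7, r2 = -1, r3 = -1
step 6: r1 = -7, r2 = 1, r3 = -1
step 7: r1 = -7, r2 = 2, r3 = -1
step 8: r1 = -3, r2 = 2, r3 = -1
step 9: r1 = -3, r2 = -3, r3 = -1
step 10: r1 = -3, r2 = -6, r3 = -1
step 11: r1 = -9, r2 = -6, r3 = -1
step 12: r1 = -9, r2 = 6, r3 = -1
step 13: r1 = -9, r2 = 6, r3 = 1
step 14: r1 = -9, r2 = 5, r3 = 1
step 15: r1 = -9, r2 = -2, r3 = 1
This matches the record at every step.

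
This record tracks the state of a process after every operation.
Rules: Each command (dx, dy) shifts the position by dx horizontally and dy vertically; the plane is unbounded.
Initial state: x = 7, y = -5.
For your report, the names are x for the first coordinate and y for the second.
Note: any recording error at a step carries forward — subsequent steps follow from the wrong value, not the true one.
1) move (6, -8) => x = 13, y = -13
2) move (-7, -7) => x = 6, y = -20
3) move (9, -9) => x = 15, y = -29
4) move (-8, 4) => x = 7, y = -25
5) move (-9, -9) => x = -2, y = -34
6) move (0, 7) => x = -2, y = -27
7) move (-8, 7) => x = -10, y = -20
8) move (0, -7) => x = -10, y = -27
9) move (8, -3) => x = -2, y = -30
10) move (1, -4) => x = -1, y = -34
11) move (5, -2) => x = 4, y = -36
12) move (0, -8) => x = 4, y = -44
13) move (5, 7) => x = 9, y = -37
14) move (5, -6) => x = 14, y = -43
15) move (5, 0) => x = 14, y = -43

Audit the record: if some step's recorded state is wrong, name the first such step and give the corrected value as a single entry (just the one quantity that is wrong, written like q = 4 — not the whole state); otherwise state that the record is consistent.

1. x = 7 + (6) = 13, y = -5 + (-8) = -13 (in agreement)
2. x = 13 + (-7) = 6, y = -13 + (-7) = -20 (same as recorded)
3. x = 6 + (9) = 15, y = -20 + (-9) = -29 (in agreement)
4. x = 15 + (-8) = 7, y = -29 + (4) = -25 (consistent with the record)
5. x = 7 + (-9) = -2, y = -25 + (-9) = -34 (same as recorded)
6. x = -2 + (0) = -2, y = -34 + (7) = -27 (confirmed correct)
7. x = -2 + (-8) = -10, y = -27 + (7) = -20 (checks out)
8. x = -10 + (0) = -10, y = -20 + (-7) = -27 (agrees with the record)
9. x = -10 + (8) = -2, y = -27 + (-3) = -30 (verified)
10. x = -2 + (1) = -1, y = -30 + (-4) = -34 (consistent with the record)
11. x = -1 + (5) = 4, y = -34 + (-2) = -36 (agrees with the record)
12. x = 4 + (0) = 4, y = -36 + (-8) = -44 (consistent with the record)
13. x = 4 + (5) = 9, y = -44 + (7) = -37 (in agreement)
14. x = 9 + (5) = 14, y = -37 + (-6) = -43 (matches)
15. x = 14 + (5) = 19, y = -43 + (0) = -43 (this is not what the record shows)
That makes step 15 the first incorrect line — x = 19 is what it should show.

step 15, x = 19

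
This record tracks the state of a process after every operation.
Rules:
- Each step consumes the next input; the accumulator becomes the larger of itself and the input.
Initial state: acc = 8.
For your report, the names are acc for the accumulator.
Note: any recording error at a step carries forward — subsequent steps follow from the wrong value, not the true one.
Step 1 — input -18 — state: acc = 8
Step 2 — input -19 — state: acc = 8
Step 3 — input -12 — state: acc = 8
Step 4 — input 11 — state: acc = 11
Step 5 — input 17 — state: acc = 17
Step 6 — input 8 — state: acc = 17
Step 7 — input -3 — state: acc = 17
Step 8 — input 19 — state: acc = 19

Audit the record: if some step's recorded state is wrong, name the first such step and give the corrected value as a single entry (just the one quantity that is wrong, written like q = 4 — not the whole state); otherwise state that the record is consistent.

no error

Recomputing the run from the initial state:
step 1: acc = 8
step 2: acc = 8
step 3: acc = 8
step 4: acc = 11
step 5: acc = 17
step 6: acc = 17
step 7: acc = 17
step 8: acc = 19
This matches the record at every step.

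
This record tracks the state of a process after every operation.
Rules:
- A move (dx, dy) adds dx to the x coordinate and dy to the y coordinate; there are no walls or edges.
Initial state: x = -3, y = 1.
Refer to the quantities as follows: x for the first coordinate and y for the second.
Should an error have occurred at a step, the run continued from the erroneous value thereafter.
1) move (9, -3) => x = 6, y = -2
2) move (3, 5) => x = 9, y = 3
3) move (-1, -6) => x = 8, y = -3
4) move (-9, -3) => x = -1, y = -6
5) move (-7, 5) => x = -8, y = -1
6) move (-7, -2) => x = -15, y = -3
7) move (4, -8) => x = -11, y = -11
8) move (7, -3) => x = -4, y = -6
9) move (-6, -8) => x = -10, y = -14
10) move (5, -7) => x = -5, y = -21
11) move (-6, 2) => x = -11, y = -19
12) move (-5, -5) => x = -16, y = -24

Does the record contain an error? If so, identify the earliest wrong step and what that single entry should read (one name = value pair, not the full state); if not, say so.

Recomputing the run from the initial state:
step 1: x = 6, y = -2
step 2: x = 9, y = 3
step 3: x = 8, y = -3
step 4: x = -1, y = -6
step 5: x = -8, y = -1
step 6: x = -15, y = -3
step 7: x = -11, y = -11
step 8: x = -4, y = -14
step 9: x = -10, y = -22
step 10: x = -5, y = -29
step 11: x = -11, y = -27
step 12: x = -16, y = -32
The first disagreement with the record is at step 8, where the value should be y = -14.

step 8, y = -14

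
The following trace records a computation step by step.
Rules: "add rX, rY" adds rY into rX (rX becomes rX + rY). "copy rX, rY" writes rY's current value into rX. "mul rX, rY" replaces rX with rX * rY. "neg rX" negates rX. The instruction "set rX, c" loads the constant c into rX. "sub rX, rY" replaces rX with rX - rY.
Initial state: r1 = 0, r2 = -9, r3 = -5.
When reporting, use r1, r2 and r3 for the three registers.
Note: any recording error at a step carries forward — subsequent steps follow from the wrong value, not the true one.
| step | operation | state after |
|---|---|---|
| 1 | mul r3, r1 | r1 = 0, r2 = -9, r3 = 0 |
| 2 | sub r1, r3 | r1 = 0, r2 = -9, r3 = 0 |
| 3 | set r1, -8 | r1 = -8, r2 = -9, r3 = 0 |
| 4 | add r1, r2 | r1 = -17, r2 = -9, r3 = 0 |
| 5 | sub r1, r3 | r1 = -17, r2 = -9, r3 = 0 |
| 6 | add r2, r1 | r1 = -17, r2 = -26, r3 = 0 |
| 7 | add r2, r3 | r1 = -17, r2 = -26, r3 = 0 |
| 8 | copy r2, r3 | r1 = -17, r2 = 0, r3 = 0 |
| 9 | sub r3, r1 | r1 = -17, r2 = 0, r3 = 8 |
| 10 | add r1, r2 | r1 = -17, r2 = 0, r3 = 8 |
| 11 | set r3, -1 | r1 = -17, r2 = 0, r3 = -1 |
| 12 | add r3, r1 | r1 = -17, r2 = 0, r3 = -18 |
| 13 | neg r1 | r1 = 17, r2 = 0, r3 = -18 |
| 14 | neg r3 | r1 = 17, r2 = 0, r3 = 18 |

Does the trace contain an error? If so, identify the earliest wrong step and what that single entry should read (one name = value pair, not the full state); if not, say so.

step 9, r3 = 17

Recomputing the run from the initial state:
step 1: r1 = 0, r2 = -9, r3 = 0
step 2: r1 = 0, r2 = -9, r3 = 0
step 3: r1 = -8, r2 = -9, r3 = 0
step 4: r1 = -17, r2 = -9, r3 = 0
step 5: r1 = -17, r2 = -9, r3 = 0
step 6: r1 = -17, r2 = -26, r3 = 0
step 7: r1 = -17, r2 = -26, r3 = 0
step 8: r1 = -17, r2 = 0, r3 = 0
step 9: r1 = -17, r2 = 0, r3 = 17
step 10: r1 = -17, r2 = 0, r3 = 17
step 11: r1 = -17, r2 = 0, r3 = -1
step 12: r1 = -17, r2 = 0, r3 = -18
step 13: r1 = 17, r2 = 0, r3 = -18
step 14: r1 = 17, r2 = 0, r3 = 18
The first disagreement with the trace is at step 9, where the value should be r3 = 17.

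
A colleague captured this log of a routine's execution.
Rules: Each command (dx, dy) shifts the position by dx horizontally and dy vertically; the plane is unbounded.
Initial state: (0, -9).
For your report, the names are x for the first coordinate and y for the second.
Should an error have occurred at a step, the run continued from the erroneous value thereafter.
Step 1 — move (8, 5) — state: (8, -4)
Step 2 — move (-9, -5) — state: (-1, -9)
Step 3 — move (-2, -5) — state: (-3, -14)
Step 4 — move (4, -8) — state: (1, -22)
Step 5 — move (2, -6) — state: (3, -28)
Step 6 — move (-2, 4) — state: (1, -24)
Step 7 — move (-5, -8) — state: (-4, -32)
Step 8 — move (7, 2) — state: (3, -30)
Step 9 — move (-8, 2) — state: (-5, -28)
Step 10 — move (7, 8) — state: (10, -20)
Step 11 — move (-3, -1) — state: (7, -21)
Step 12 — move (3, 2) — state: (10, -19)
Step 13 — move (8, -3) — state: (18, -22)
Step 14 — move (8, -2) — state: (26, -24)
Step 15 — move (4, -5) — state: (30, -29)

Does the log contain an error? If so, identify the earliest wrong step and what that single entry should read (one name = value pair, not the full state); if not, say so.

step 10, x = 2

Step 1: x = 0 + (8) = 8, y = -9 + (5) = -4 — agrees with the log.
Step 2: x = 8 + (-9) = -1, y = -4 + (-5) = -9 — checks out.
Step 3: x = -1 + (-2) = -3, y = -9 + (-5) = -14 — consistent with the log.
Step 4: x = -3 + (4) = 1, y = -14 + (-8) = -22 — matches.
Step 5: x = 1 + (2) = 3, y = -22 + (-6) = -28 — consistent with the log.
Step 6: x = 3 + (-2) = 1, y = -28 + (4) = -24 — exactly as logged.
Step 7: x = 1 + (-5) = -4, y = -24 + (-8) = -32 — checks out.
Step 8: x = -4 + (7) = 3, y = -32 + (2) = -30 — in agreement.
Step 9: x = 3 + (-8) = -5, y = -30 + (2) = -28 — exactly as logged.
Step 10: x = -5 + (7) = 2, y = -28 + (8) = -20 — this is not what the log shows.
That makes step 10 the first incorrect line — x = 2 is what it should show.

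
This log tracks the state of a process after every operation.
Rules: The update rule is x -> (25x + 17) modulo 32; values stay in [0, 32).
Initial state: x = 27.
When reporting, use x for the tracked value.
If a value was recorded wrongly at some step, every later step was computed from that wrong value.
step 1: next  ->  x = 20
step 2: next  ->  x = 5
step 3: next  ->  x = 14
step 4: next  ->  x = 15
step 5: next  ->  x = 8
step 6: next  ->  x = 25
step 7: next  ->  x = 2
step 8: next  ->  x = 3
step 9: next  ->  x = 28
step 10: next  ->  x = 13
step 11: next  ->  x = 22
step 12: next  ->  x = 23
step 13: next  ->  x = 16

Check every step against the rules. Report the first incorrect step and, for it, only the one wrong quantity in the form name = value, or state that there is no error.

no error

1. x = (25*27 + 17) mod 32 = 20 (consistent with the log)
2. x = (25*20 + 17) mod 32 = 5 (consistent with the log)
3. x = (25*5 + 17) mod 32 = 14 (same as recorded)
4. x = (25*14 + 17) mod 32 = 15 (no discrepancy)
5. x = (25*15 + 17) mod 32 = 8 (agrees with the log)
6. x = (25*8 + 17) mod 32 = 25 (no discrepancy)
7. x = (25*25 + 17) mod 32 = 2 (matches)
8. x = (25*2 + 17) mod 32 = 3 (consistent with the log)
9. x = (25*3 + 17) mod 32 = 28 (consistent with the log)
10. x = (25*28 + 17) mod 32 = 13 (no discrepancy)
11. x = (25*13 + 17) mod 32 = 22 (matches)
12. x = (25*22 + 17) mod 32 = 23 (confirmed correct)
13. x = (25*23 + 17) mod 32 = 16 (in agreement)
All entries verified; no error found.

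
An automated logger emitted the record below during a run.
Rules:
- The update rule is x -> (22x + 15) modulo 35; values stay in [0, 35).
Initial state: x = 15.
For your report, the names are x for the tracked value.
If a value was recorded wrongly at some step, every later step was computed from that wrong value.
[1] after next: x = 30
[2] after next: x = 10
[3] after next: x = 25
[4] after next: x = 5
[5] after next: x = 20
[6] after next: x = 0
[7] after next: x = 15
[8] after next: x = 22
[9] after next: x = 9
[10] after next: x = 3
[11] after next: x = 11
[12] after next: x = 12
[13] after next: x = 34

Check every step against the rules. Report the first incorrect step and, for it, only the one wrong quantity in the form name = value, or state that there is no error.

Recomputing the run from the initial state:
step 1: x = 30
step 2: x = 10
step 3: x = 25
step 4: x = 5
step 5: x = 20
step 6: x = 0
step 7: x = 15
step 8: x = 30
step 9: x = 10
step 10: x = 25
step 11: x = 5
step 12: x = 20
step 13: x = 0
The first disagreement with the record is at step 8, where the value should be x = 30.

step 8, x = 30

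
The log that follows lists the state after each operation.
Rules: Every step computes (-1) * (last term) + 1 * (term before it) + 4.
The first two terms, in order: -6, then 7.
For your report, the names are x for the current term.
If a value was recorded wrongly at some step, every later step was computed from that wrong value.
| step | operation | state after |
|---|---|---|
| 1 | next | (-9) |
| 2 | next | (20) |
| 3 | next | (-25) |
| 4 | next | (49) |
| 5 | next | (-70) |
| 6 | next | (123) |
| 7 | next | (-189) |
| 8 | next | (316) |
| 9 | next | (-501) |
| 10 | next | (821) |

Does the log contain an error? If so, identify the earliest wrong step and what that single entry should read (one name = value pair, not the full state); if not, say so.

no error

Recomputing the run from the initial state:
step 1: x = -9
step 2: x = 20
step 3: x = -25
step 4: x = 49
step 5: x = -70
step 6: x = 123
step 7: x = -189
step 8: x = 316
step 9: x = -501
step 10: x = 821
This matches the log at every step.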